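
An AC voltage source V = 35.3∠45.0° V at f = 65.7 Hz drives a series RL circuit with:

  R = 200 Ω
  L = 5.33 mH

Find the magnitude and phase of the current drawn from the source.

Step 1 — Angular frequency: ω = 2π·f = 2π·65.7 = 412.8 rad/s.
Step 2 — Component impedances:
  R: Z = R = 200 Ω
  L: Z = jωL = j·412.8·0.00533 = 0 + j2.2 Ω
Step 3 — Series combination: Z_total = R + L = 200 + j2.2 Ω = 200∠0.6° Ω.
Step 4 — Source phasor: V = 35.3∠45.0° V = 24.96 + j24.96 V.
Step 5 — Ohm's law: I = V / Z_total = (24.96 + j24.96) / (200 + j2.2) = 0.1262 + j0.1234 A.
Step 6 — Convert to polar: |I| = 0.1765 A, ∠I = 44.4°.

I = 0.1765∠44.4° A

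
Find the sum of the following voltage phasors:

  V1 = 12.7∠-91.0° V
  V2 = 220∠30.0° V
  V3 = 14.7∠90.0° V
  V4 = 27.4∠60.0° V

Step 1 — Convert each phasor to rectangular form:
  V1 = 12.7·(cos(-91.0°) + j·sin(-91.0°)) = -0.2216 - j12.7 V
  V2 = 220·(cos(30.0°) + j·sin(30.0°)) = 190.5 + j110 V
  V3 = 14.7·(cos(90.0°) + j·sin(90.0°)) = 0 + j14.7 V
  V4 = 27.4·(cos(60.0°) + j·sin(60.0°)) = 13.7 + j23.73 V
Step 2 — Sum components: V_total = 204 + j135.7 V.
Step 3 — Convert to polar: |V_total| = 245 V, ∠V_total = 33.6°.

V_total = 245∠33.6° V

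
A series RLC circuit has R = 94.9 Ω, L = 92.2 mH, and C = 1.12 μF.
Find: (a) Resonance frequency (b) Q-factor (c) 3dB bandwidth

Step 1 — Resonance: ω₀ = 1/√(LC) = 1/√(0.0922·1.12e-06) = 3112 rad/s.
Step 2 — f₀ = ω₀/(2π) = 495.3 Hz.
Step 3 — Series Q: Q = ω₀L/R = 3112·0.0922/94.9 = 3.023.
Step 4 — Bandwidth: Δω = ω₀/Q = 1029 rad/s; BW = Δω/(2π) = 163.8 Hz.

(a) f₀ = 495.3 Hz  (b) Q = 3.023  (c) BW = 163.8 Hz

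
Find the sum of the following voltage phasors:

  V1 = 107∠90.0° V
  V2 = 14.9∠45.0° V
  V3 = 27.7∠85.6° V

Step 1 — Convert each phasor to rectangular form:
  V1 = 107·(cos(90.0°) + j·sin(90.0°)) = 0 + j107 V
  V2 = 14.9·(cos(45.0°) + j·sin(45.0°)) = 10.54 + j10.54 V
  V3 = 27.7·(cos(85.6°) + j·sin(85.6°)) = 2.125 + j27.62 V
Step 2 — Sum components: V_total = 12.66 + j145.2 V.
Step 3 — Convert to polar: |V_total| = 145.7 V, ∠V_total = 85.0°.

V_total = 145.7∠85.0° V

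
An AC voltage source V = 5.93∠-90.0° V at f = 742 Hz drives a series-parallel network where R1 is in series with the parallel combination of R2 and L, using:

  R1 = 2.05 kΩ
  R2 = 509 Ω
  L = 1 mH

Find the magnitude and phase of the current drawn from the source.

Step 1 — Angular frequency: ω = 2π·f = 2π·742 = 4662 rad/s.
Step 2 — Component impedances:
  R1: Z = R = 2050 Ω
  R2: Z = R = 509 Ω
  L: Z = jωL = j·4662·0.001 = 0 + j4.662 Ω
Step 3 — Parallel branch: R2 || L = 1/(1/R2 + 1/L) = 0.0427 + j4.662 Ω.
Step 4 — Series with R1: Z_total = R1 + (R2 || L) = 2050 + j4.662 Ω = 2050∠0.1° Ω.
Step 5 — Source phasor: V = 5.93∠-90.0° V = 0 - j5.93 V.
Step 6 — Ohm's law: I = V / Z_total = (0 - j5.93) / (2050 + j4.662) = -6.578e-06 - j0.002893 A.
Step 7 — Convert to polar: |I| = 0.002893 A, ∠I = -90.1°.

I = 0.002893∠-90.1° A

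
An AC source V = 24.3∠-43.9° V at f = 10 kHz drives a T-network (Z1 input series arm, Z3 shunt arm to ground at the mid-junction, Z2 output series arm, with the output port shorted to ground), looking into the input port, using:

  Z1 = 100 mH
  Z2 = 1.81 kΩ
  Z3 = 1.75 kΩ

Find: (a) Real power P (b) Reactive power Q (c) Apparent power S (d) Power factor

Step 1 — Angular frequency: ω = 2π·f = 2π·1e+04 = 6.283e+04 rad/s.
Step 2 — Component impedances:
  Z1: Z = jωL = j·6.283e+04·0.1 = 0 + j6283 Ω
  Z2: Z = R = 1810 Ω
  Z3: Z = R = 1750 Ω
Step 3 — With the output port shorted to ground, the output series arm Z2 runs from the junction to ground; the shunt arm Z3 also runs from the junction to ground. They appear in parallel: Z3 || Z2 = 889.7 Ω.
Step 4 — Series with input arm Z1: Z_in = Z1 + (Z3 || Z2) = 889.7 + j6283 Ω = 6346∠81.9° Ω.
Step 5 — Source phasor: V = 24.3∠-43.9° V = 17.51 - j16.85 V.
Step 6 — Current: I = V / Z = -0.002242 - j0.003104 A = 0.003829∠-125.8° A.
Step 7 — Complex power: S = V·I* = 0.01305 + j0.09213 VA.
Step 8 — Real power: P = Re(S) = 0.01305 W.
Step 9 — Reactive power: Q = Im(S) = 0.09213 VAR.
Step 10 — Apparent power: |S| = 0.09305 VA.
Step 11 — Power factor: PF = P/|S| = 0.1402 (lagging).

(a) P = 0.01305 W  (b) Q = 0.09213 VAR  (c) S = 0.09305 VA  (d) PF = 0.1402 (lagging)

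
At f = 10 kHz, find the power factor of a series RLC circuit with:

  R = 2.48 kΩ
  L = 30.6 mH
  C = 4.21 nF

Step 1 — Angular frequency: ω = 2π·f = 2π·1e+04 = 6.283e+04 rad/s.
Step 2 — Component impedances:
  R: Z = R = 2480 Ω
  L: Z = jωL = j·6.283e+04·0.0306 = 0 + j1923 Ω
  C: Z = 1/(jωC) = -j/(ω·C) = 0 - j3780 Ω
Step 3 — Series combination: Z_total = R + L + C = 2480 - j1858 Ω = 3099∠-36.8° Ω.
Step 4 — Power factor: PF = cos(φ) = Re(Z)/|Z| = 2480/3099 = 0.8003.
Step 5 — Type: Im(Z) = -1858 ⇒ leading (phase φ = -36.8°).

PF = 0.8003 (leading, φ = -36.8°)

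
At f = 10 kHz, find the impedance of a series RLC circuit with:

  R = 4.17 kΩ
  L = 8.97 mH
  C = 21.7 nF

Step 1 — Angular frequency: ω = 2π·f = 2π·1e+04 = 6.283e+04 rad/s.
Step 2 — Component impedances:
  R: Z = R = 4170 Ω
  L: Z = jωL = j·6.283e+04·0.00897 = 0 + j563.6 Ω
  C: Z = 1/(jωC) = -j/(ω·C) = 0 - j733.4 Ω
Step 3 — Series combination: Z_total = R + L + C = 4170 - j169.8 Ω = 4173∠-2.3° Ω.

Z = 4170 - j169.8 Ω = 4173∠-2.3° Ω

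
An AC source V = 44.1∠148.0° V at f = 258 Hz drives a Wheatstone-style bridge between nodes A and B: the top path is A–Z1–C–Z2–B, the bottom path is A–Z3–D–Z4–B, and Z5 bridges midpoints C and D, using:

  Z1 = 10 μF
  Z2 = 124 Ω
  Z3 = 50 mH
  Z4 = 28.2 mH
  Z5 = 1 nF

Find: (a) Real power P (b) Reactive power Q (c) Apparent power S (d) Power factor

Step 1 — Angular frequency: ω = 2π·f = 2π·258 = 1621 rad/s.
Step 2 — Component impedances:
  Z1: Z = 1/(jωC) = -j/(ω·C) = 0 - j61.69 Ω
  Z2: Z = R = 124 Ω
  Z3: Z = jωL = j·1621·0.05 = 0 + j81.05 Ω
  Z4: Z = jωL = j·1621·0.0282 = 0 + j45.71 Ω
  Z5: Z = 1/(jωC) = -j/(ω·C) = 0 - j6.169e+05 Ω
Step 3 — Bridge requires nodal analysis (the Z5 bridge couples midpoints C and D, so the two paths cannot be reduced to a simple series/parallel combination). Setting node B to ground and injecting 1 A at node A, the 3-node admittance system at A, C, D solves to V_A = Z_AB = 101.6 + j73.45 Ω = 125.4∠35.9° Ω.
Step 4 — Source phasor: V = 44.1∠148.0° V = -37.4 + j23.37 V.
Step 5 — Current: I = V / Z = -0.1326 + j0.3258 A = 0.3517∠112.1° A.
Step 6 — Complex power: S = V·I* = 12.57 + j9.087 VA.
Step 7 — Real power: P = Re(S) = 12.57 W.
Step 8 — Reactive power: Q = Im(S) = 9.087 VAR.
Step 9 — Apparent power: |S| = 15.51 VA.
Step 10 — Power factor: PF = P/|S| = 0.8104 (lagging).

(a) P = 12.57 W  (b) Q = 9.087 VAR  (c) S = 15.51 VA  (d) PF = 0.8104 (lagging)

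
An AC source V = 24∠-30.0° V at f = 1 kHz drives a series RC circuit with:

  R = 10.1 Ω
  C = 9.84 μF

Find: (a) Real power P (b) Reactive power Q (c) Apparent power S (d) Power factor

Step 1 — Angular frequency: ω = 2π·f = 2π·1000 = 6283 rad/s.
Step 2 — Component impedances:
  R: Z = R = 10.1 Ω
  C: Z = 1/(jωC) = -j/(ω·C) = 0 - j16.17 Ω
Step 3 — Series combination: Z_total = R + C = 10.1 - j16.17 Ω = 19.07∠-58.0° Ω.
Step 4 — Source phasor: V = 24∠-30.0° V = 20.78 - j12 V.
Step 5 — Current: I = V / Z = 1.111 + j0.5912 A = 1.259∠28.0° A.
Step 6 — Complex power: S = V·I* = 16 - j25.62 VA.
Step 7 — Real power: P = Re(S) = 16 W.
Step 8 — Reactive power: Q = Im(S) = -25.62 VAR.
Step 9 — Apparent power: |S| = 30.21 VA.
Step 10 — Power factor: PF = P/|S| = 0.5297 (leading).

(a) P = 16 W  (b) Q = -25.62 VAR  (c) S = 30.21 VA  (d) PF = 0.5297 (leading)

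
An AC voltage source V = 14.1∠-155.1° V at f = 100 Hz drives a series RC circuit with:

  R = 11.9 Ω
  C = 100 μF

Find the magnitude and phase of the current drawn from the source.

Step 1 — Angular frequency: ω = 2π·f = 2π·100 = 628.3 rad/s.
Step 2 — Component impedances:
  R: Z = R = 11.9 Ω
  C: Z = 1/(jωC) = -j/(ω·C) = 0 - j15.92 Ω
Step 3 — Series combination: Z_total = R + C = 11.9 - j15.92 Ω = 19.87∠-53.2° Ω.
Step 4 — Source phasor: V = 14.1∠-155.1° V = -12.79 - j5.937 V.
Step 5 — Ohm's law: I = V / Z_total = (-12.79 - j5.937) / (11.9 - j15.92) = -0.1461 - j0.6943 A.
Step 6 — Convert to polar: |I| = 0.7095 A, ∠I = -101.9°.

I = 0.7095∠-101.9° A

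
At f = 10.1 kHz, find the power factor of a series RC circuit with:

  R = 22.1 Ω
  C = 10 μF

Step 1 — Angular frequency: ω = 2π·f = 2π·1.01e+04 = 6.346e+04 rad/s.
Step 2 — Component impedances:
  R: Z = R = 22.1 Ω
  C: Z = 1/(jωC) = -j/(ω·C) = 0 - j1.576 Ω
Step 3 — Series combination: Z_total = R + C = 22.1 - j1.576 Ω = 22.16∠-4.1° Ω.
Step 4 — Power factor: PF = cos(φ) = Re(Z)/|Z| = 22.1/22.156 = 0.9975.
Step 5 — Type: Im(Z) = -1.576 ⇒ leading (phase φ = -4.1°).

PF = 0.9975 (leading, φ = -4.1°)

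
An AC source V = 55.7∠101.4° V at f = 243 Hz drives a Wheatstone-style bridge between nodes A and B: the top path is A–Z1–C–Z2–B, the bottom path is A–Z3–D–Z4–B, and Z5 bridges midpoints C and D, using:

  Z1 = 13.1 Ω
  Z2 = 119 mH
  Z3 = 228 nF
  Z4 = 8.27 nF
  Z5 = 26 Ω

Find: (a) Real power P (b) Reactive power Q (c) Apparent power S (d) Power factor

Step 1 — Angular frequency: ω = 2π·f = 2π·243 = 1527 rad/s.
Step 2 — Component impedances:
  Z1: Z = R = 13.1 Ω
  Z2: Z = jωL = j·1527·0.119 = 0 + j181.7 Ω
  Z3: Z = 1/(jωC) = -j/(ω·C) = 0 - j2873 Ω
  Z4: Z = 1/(jωC) = -j/(ω·C) = 0 - j7.92e+04 Ω
  Z5: Z = R = 26 Ω
Step 3 — Bridge requires nodal analysis (the Z5 bridge couples midpoints C and D, so the two paths cannot be reduced to a simple series/parallel combination). Setting node B to ground and injecting 1 A at node A, the 3-node admittance system at A, C, D solves to V_A = Z_AB = 13.1 + j182 Ω = 182.5∠85.9° Ω.
Step 4 — Source phasor: V = 55.7∠101.4° V = -11.01 + j54.6 V.
Step 5 — Current: I = V / Z = 0.2941 + j0.08163 A = 0.3052∠15.5° A.
Step 6 — Complex power: S = V·I* = 1.22 + j16.95 VA.
Step 7 — Real power: P = Re(S) = 1.22 W.
Step 8 — Reactive power: Q = Im(S) = 16.95 VAR.
Step 9 — Apparent power: |S| = 17 VA.
Step 10 — Power factor: PF = P/|S| = 0.07177 (lagging).

(a) P = 1.22 W  (b) Q = 16.95 VAR  (c) S = 17 VA  (d) PF = 0.07177 (lagging)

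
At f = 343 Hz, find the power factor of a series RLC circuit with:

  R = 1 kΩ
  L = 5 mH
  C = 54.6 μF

Step 1 — Angular frequency: ω = 2π·f = 2π·343 = 2155 rad/s.
Step 2 — Component impedances:
  R: Z = R = 1000 Ω
  L: Z = jωL = j·2155·0.005 = 0 + j10.78 Ω
  C: Z = 1/(jωC) = -j/(ω·C) = 0 - j8.498 Ω
Step 3 — Series combination: Z_total = R + L + C = 1000 + j2.277 Ω = 1000∠0.1° Ω.
Step 4 — Power factor: PF = cos(φ) = Re(Z)/|Z| = 1000/1000 = 1.
Step 5 — Type: Im(Z) = 2.277 ⇒ lagging (phase φ = 0.1°).

PF = 1 (lagging, φ = 0.1°)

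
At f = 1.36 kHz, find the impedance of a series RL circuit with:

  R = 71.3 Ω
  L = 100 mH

Step 1 — Angular frequency: ω = 2π·f = 2π·1360 = 8545 rad/s.
Step 2 — Component impedances:
  R: Z = R = 71.3 Ω
  L: Z = jωL = j·8545·0.1 = 0 + j854.5 Ω
Step 3 — Series combination: Z_total = R + L = 71.3 + j854.5 Ω = 857.5∠85.2° Ω.

Z = 71.3 + j854.5 Ω = 857.5∠85.2° Ω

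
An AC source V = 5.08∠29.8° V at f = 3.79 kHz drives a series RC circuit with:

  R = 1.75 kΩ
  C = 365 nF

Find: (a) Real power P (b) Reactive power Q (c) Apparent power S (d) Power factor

Step 1 — Angular frequency: ω = 2π·f = 2π·3790 = 2.381e+04 rad/s.
Step 2 — Component impedances:
  R: Z = R = 1750 Ω
  C: Z = 1/(jωC) = -j/(ω·C) = 0 - j115.1 Ω
Step 3 — Series combination: Z_total = R + C = 1750 - j115.1 Ω = 1754∠-3.8° Ω.
Step 4 — Source phasor: V = 5.08∠29.8° V = 4.408 + j2.525 V.
Step 5 — Current: I = V / Z = 0.002414 + j0.001601 A = 0.002897∠33.6° A.
Step 6 — Complex power: S = V·I* = 0.01468 - j0.0009653 VA.
Step 7 — Real power: P = Re(S) = 0.01468 W.
Step 8 — Reactive power: Q = Im(S) = -0.0009653 VAR.
Step 9 — Apparent power: |S| = 0.01471 VA.
Step 10 — Power factor: PF = P/|S| = 0.9978 (leading).

(a) P = 0.01468 W  (b) Q = -0.0009653 VAR  (c) S = 0.01471 VA  (d) PF = 0.9978 (leading)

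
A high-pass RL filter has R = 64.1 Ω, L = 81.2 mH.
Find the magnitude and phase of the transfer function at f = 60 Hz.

Step 1 — Angular frequency: ω = 2π·60 = 377 rad/s.
Step 2 — Transfer function: H(jω) = jωL/(R + jωL).
Step 3 — Numerator jωL = j·30.61; denominator R + jωL = 64.1 + j30.61.
Step 4 — H = 0.1857 + j0.3889.
Step 5 — Magnitude: |H| = 0.4309 (-7.3 dB); phase: φ = 64.5°.

|H| = 0.4309 (-7.3 dB), φ = 64.5°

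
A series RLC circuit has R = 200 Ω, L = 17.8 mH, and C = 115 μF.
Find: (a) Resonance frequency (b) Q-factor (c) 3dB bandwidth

Step 1 — Resonance: ω₀ = 1/√(LC) = 1/√(0.0178·0.000115) = 698.9 rad/s.
Step 2 — f₀ = ω₀/(2π) = 111.2 Hz.
Step 3 — Series Q: Q = ω₀L/R = 698.9·0.0178/200 = 0.06221.
Step 4 — Bandwidth: Δω = ω₀/Q = 1.124e+04 rad/s; BW = Δω/(2π) = 1788 Hz.

(a) f₀ = 111.2 Hz  (b) Q = 0.06221  (c) BW = 1788 Hz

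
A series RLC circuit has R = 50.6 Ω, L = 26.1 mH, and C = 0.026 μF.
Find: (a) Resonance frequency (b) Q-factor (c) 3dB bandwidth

Step 1 — Resonance condition Im(Z)=0 gives ω₀ = 1/√(LC).
Step 2 — ω₀ = 1/√(0.0261·2.6e-08) = 3.839e+04 rad/s.
Step 3 — f₀ = ω₀/(2π) = 6110 Hz.
Step 4 — Series Q: Q = ω₀L/R = 3.839e+04·0.0261/50.6 = 19.8.
Step 5 — 3dB bandwidth: Δω = ω₀/Q = 1939 rad/s; BW = Δω/(2π) = 308.6 Hz.

(a) f₀ = 6110 Hz  (b) Q = 19.8  (c) BW = 308.6 Hz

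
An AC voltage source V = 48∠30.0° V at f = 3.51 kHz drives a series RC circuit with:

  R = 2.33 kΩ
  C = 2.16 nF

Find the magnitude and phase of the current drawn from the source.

Step 1 — Angular frequency: ω = 2π·f = 2π·3510 = 2.205e+04 rad/s.
Step 2 — Component impedances:
  R: Z = R = 2330 Ω
  C: Z = 1/(jωC) = -j/(ω·C) = 0 - j2.099e+04 Ω
Step 3 — Series combination: Z_total = R + C = 2330 - j2.099e+04 Ω = 2.112e+04∠-83.7° Ω.
Step 4 — Source phasor: V = 48∠30.0° V = 41.57 + j24 V.
Step 5 — Ohm's law: I = V / Z_total = (41.57 + j24) / (2330 - j2.099e+04) = -0.0009122 + j0.002081 A.
Step 6 — Convert to polar: |I| = 0.002273 A, ∠I = 113.7°.

I = 0.002273∠113.7° A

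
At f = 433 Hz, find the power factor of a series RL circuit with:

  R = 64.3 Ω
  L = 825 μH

Step 1 — Angular frequency: ω = 2π·f = 2π·433 = 2721 rad/s.
Step 2 — Component impedances:
  R: Z = R = 64.3 Ω
  L: Z = jωL = j·2721·0.000825 = 0 + j2.245 Ω
Step 3 — Series combination: Z_total = R + L = 64.3 + j2.245 Ω = 64.34∠2.0° Ω.
Step 4 — Power factor: PF = cos(φ) = Re(Z)/|Z| = 64.3/64.34 = 0.9994.
Step 5 — Type: Im(Z) = 2.245 ⇒ lagging (phase φ = 2.0°).

PF = 0.9994 (lagging, φ = 2.0°)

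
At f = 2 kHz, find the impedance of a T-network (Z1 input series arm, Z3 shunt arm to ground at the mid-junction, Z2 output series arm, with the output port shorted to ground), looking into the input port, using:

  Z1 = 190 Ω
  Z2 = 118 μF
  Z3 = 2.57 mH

Step 1 — Angular frequency: ω = 2π·f = 2π·2000 = 1.257e+04 rad/s.
Step 2 — Component impedances:
  Z1: Z = R = 190 Ω
  Z2: Z = 1/(jωC) = -j/(ω·C) = 0 - j0.6744 Ω
  Z3: Z = jωL = j·1.257e+04·0.00257 = 0 + j32.3 Ω
Step 3 — With the output port shorted to ground, the output series arm Z2 runs from the junction to ground; the shunt arm Z3 also runs from the junction to ground. They appear in parallel: Z3 || Z2 = 0 - j0.6888 Ω.
Step 4 — Series with input arm Z1: Z_in = Z1 + (Z3 || Z2) = 190 - j0.6888 Ω = 190∠-0.2° Ω.

Z = 190 - j0.6888 Ω = 190∠-0.2° Ω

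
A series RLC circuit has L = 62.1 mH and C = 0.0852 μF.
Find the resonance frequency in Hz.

Step 1 — Resonance condition Im(Z)=0 gives ω₀ = 1/√(LC).
Step 2 — ω₀ = 1/√(0.0621·8.52e-08) = 1.375e+04 rad/s.
Step 3 — f₀ = ω₀/(2π) = 2188 Hz.

f₀ = 2188 Hz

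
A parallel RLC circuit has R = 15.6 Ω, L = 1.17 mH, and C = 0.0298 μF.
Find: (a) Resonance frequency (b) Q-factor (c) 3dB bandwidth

Step 1 — Resonance: ω₀ = 1/√(LC) = 1/√(0.00117·2.98e-08) = 1.694e+05 rad/s.
Step 2 — f₀ = ω₀/(2π) = 2.695e+04 Hz.
Step 3 — Parallel Q: Q = R/(ω₀L) = 15.6/(1.694e+05·0.00117) = 0.07873.
Step 4 — Bandwidth: Δω = ω₀/Q = 2.151e+06 rad/s; BW = Δω/(2π) = 3.424e+05 Hz.

(a) f₀ = 2.695e+04 Hz  (b) Q = 0.07873  (c) BW = 3.424e+05 Hz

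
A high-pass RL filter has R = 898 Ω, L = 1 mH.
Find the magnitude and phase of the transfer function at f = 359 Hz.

Step 1 — Angular frequency: ω = 2π·359 = 2256 rad/s.
Step 2 — Transfer function: H(jω) = jωL/(R + jωL).
Step 3 — Numerator jωL = j·2.256; denominator R + jωL = 898 + j2.256.
Step 4 — H = 6.309e-06 + j0.002512.
Step 5 — Magnitude: |H| = 0.002512 (-52.0 dB); phase: φ = 89.9°.

|H| = 0.002512 (-52.0 dB), φ = 89.9°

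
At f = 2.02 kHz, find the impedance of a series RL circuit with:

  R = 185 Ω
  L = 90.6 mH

Step 1 — Angular frequency: ω = 2π·f = 2π·2020 = 1.269e+04 rad/s.
Step 2 — Component impedances:
  R: Z = R = 185 Ω
  L: Z = jωL = j·1.269e+04·0.0906 = 0 + j1150 Ω
Step 3 — Series combination: Z_total = R + L = 185 + j1150 Ω = 1165∠80.9° Ω.

Z = 185 + j1150 Ω = 1165∠80.9° Ω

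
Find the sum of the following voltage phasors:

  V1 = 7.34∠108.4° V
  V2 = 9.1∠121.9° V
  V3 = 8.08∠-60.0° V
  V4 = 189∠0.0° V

Step 1 — Convert each phasor to rectangular form:
  V1 = 7.34·(cos(108.4°) + j·sin(108.4°)) = -2.317 + j6.965 V
  V2 = 9.1·(cos(121.9°) + j·sin(121.9°)) = -4.809 + j7.726 V
  V3 = 8.08·(cos(-60.0°) + j·sin(-60.0°)) = 4.04 - j6.997 V
  V4 = 189·(cos(0.0°) + j·sin(0.0°)) = 189 V
Step 2 — Sum components: V_total = 185.9 + j7.693 V.
Step 3 — Convert to polar: |V_total| = 186.1 V, ∠V_total = 2.4°.

V_total = 186.1∠2.4° V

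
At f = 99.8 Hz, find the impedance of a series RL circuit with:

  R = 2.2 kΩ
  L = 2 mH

Step 1 — Angular frequency: ω = 2π·f = 2π·99.8 = 627.1 rad/s.
Step 2 — Component impedances:
  R: Z = R = 2200 Ω
  L: Z = jωL = j·627.1·0.002 = 0 + j1.254 Ω
Step 3 — Series combination: Z_total = R + L = 2200 + j1.254 Ω = 2200∠0.0° Ω.

Z = 2200 + j1.254 Ω = 2200∠0.0° Ω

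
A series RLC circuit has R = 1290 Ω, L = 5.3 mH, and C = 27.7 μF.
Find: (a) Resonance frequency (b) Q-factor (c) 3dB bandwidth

Step 1 — Resonance: ω₀ = 1/√(LC) = 1/√(0.0053·2.77e-05) = 2610 rad/s.
Step 2 — f₀ = ω₀/(2π) = 415.4 Hz.
Step 3 — Series Q: Q = ω₀L/R = 2610·0.0053/1290 = 0.01072.
Step 4 — Bandwidth: Δω = ω₀/Q = 2.434e+05 rad/s; BW = Δω/(2π) = 3.874e+04 Hz.

(a) f₀ = 415.4 Hz  (b) Q = 0.01072  (c) BW = 3.874e+04 Hz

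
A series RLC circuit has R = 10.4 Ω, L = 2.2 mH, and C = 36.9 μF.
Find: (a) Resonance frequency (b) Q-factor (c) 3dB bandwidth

Step 1 — Resonance: ω₀ = 1/√(LC) = 1/√(0.0022·3.69e-05) = 3510 rad/s.
Step 2 — f₀ = ω₀/(2π) = 558.6 Hz.
Step 3 — Series Q: Q = ω₀L/R = 3510·0.0022/10.4 = 0.7424.
Step 4 — Bandwidth: Δω = ω₀/Q = 4727 rad/s; BW = Δω/(2π) = 752.4 Hz.

(a) f₀ = 558.6 Hz  (b) Q = 0.7424  (c) BW = 752.4 Hz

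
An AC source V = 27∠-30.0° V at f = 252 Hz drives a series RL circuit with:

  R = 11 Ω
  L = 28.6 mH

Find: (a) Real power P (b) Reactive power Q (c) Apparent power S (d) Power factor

Step 1 — Angular frequency: ω = 2π·f = 2π·252 = 1583 rad/s.
Step 2 — Component impedances:
  R: Z = R = 11 Ω
  L: Z = jωL = j·1583·0.0286 = 0 + j45.28 Ω
Step 3 — Series combination: Z_total = R + L = 11 + j45.28 Ω = 46.6∠76.3° Ω.
Step 4 — Source phasor: V = 27∠-30.0° V = 23.38 - j13.5 V.
Step 5 — Current: I = V / Z = -0.1631 - j0.556 A = 0.5794∠-106.3° A.
Step 6 — Complex power: S = V·I* = 3.693 + j15.2 VA.
Step 7 — Real power: P = Re(S) = 3.693 W.
Step 8 — Reactive power: Q = Im(S) = 15.2 VAR.
Step 9 — Apparent power: |S| = 15.64 VA.
Step 10 — Power factor: PF = P/|S| = 0.236 (lagging).

(a) P = 3.693 W  (b) Q = 15.2 VAR  (c) S = 15.64 VA  (d) PF = 0.236 (lagging)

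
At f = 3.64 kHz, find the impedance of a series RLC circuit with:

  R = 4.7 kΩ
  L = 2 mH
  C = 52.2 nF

Step 1 — Angular frequency: ω = 2π·f = 2π·3640 = 2.287e+04 rad/s.
Step 2 — Component impedances:
  R: Z = R = 4700 Ω
  L: Z = jωL = j·2.287e+04·0.002 = 0 + j45.74 Ω
  C: Z = 1/(jωC) = -j/(ω·C) = 0 - j837.6 Ω
Step 3 — Series combination: Z_total = R + L + C = 4700 - j791.9 Ω = 4766∠-9.6° Ω.

Z = 4700 - j791.9 Ω = 4766∠-9.6° Ω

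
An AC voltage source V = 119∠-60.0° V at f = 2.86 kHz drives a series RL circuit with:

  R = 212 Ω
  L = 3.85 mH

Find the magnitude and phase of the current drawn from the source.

Step 1 — Angular frequency: ω = 2π·f = 2π·2860 = 1.797e+04 rad/s.
Step 2 — Component impedances:
  R: Z = R = 212 Ω
  L: Z = jωL = j·1.797e+04·0.00385 = 0 + j69.18 Ω
Step 3 — Series combination: Z_total = R + L = 212 + j69.18 Ω = 223∠18.1° Ω.
Step 4 — Source phasor: V = 119∠-60.0° V = 59.5 - j103.1 V.
Step 5 — Ohm's law: I = V / Z_total = (59.5 - j103.1) / (212 + j69.18) = 0.1103 - j0.5221 A.
Step 6 — Convert to polar: |I| = 0.5336 A, ∠I = -78.1°.

I = 0.5336∠-78.1° A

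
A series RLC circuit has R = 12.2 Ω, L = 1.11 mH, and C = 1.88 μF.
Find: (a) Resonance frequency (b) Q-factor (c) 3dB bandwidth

Step 1 — Resonance condition Im(Z)=0 gives ω₀ = 1/√(LC).
Step 2 — ω₀ = 1/√(0.00111·1.88e-06) = 2.189e+04 rad/s.
Step 3 — f₀ = ω₀/(2π) = 3484 Hz.
Step 4 — Series Q: Q = ω₀L/R = 2.189e+04·0.00111/12.2 = 1.992.
Step 5 — 3dB bandwidth: Δω = ω₀/Q = 1.099e+04 rad/s; BW = Δω/(2π) = 1749 Hz.

(a) f₀ = 3484 Hz  (b) Q = 1.992  (c) BW = 1749 Hz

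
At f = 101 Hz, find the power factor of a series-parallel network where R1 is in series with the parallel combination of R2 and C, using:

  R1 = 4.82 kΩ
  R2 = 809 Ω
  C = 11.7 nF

Step 1 — Angular frequency: ω = 2π·f = 2π·101 = 634.6 rad/s.
Step 2 — Component impedances:
  R1: Z = R = 4820 Ω
  R2: Z = R = 809 Ω
  C: Z = 1/(jωC) = -j/(ω·C) = 0 - j1.347e+05 Ω
Step 3 — Parallel branch: R2 || C = 1/(1/R2 + 1/C) = 809 - j4.859 Ω.
Step 4 — Series with R1: Z_total = R1 + (R2 || C) = 5629 - j4.859 Ω = 5629∠-0.0° Ω.
Step 5 — Power factor: PF = cos(φ) = Re(Z)/|Z| = 5629/5629 = 1.
Step 6 — Type: Im(Z) = -4.859 ⇒ leading (phase φ = -0.0°).

PF = 1 (leading, φ = -0.0°)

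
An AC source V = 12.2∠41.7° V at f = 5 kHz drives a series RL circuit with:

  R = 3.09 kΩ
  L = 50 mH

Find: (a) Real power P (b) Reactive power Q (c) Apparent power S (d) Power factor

Step 1 — Angular frequency: ω = 2π·f = 2π·5000 = 3.142e+04 rad/s.
Step 2 — Component impedances:
  R: Z = R = 3090 Ω
  L: Z = jωL = j·3.142e+04·0.05 = 0 + j1571 Ω
Step 3 — Series combination: Z_total = R + L = 3090 + j1571 Ω = 3466∠26.9° Ω.
Step 4 — Source phasor: V = 12.2∠41.7° V = 9.109 + j8.116 V.
Step 5 — Current: I = V / Z = 0.003404 + j0.0008963 A = 0.00352∠14.8° A.
Step 6 — Complex power: S = V·I* = 0.03828 + j0.01946 VA.
Step 7 — Real power: P = Re(S) = 0.03828 W.
Step 8 — Reactive power: Q = Im(S) = 0.01946 VAR.
Step 9 — Apparent power: |S| = 0.04294 VA.
Step 10 — Power factor: PF = P/|S| = 0.8914 (lagging).

(a) P = 0.03828 W  (b) Q = 0.01946 VAR  (c) S = 0.04294 VA  (d) PF = 0.8914 (lagging)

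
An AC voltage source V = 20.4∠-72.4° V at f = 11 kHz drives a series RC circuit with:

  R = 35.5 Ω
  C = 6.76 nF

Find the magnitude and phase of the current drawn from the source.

Step 1 — Angular frequency: ω = 2π·f = 2π·1.1e+04 = 6.912e+04 rad/s.
Step 2 — Component impedances:
  R: Z = R = 35.5 Ω
  C: Z = 1/(jωC) = -j/(ω·C) = 0 - j2140 Ω
Step 3 — Series combination: Z_total = R + C = 35.5 - j2140 Ω = 2141∠-89.0° Ω.
Step 4 — Source phasor: V = 20.4∠-72.4° V = 6.168 - j19.45 V.
Step 5 — Ohm's law: I = V / Z_total = (6.168 - j19.45) / (35.5 - j2140) = 0.00913 + j0.002731 A.
Step 6 — Convert to polar: |I| = 0.00953 A, ∠I = 16.6°.

I = 0.00953∠16.6° A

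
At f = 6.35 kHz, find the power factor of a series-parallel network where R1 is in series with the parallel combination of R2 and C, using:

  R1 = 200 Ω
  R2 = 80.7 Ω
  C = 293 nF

Step 1 — Angular frequency: ω = 2π·f = 2π·6350 = 3.99e+04 rad/s.
Step 2 — Component impedances:
  R1: Z = R = 200 Ω
  R2: Z = R = 80.7 Ω
  C: Z = 1/(jωC) = -j/(ω·C) = 0 - j85.54 Ω
Step 3 — Parallel branch: R2 || C = 1/(1/R2 + 1/C) = 42.7 - j40.28 Ω.
Step 4 — Series with R1: Z_total = R1 + (R2 || C) = 242.7 - j40.28 Ω = 246∠-9.4° Ω.
Step 5 — Power factor: PF = cos(φ) = Re(Z)/|Z| = 242.7/246.02 = 0.9865.
Step 6 — Type: Im(Z) = -40.28 ⇒ leading (phase φ = -9.4°).

PF = 0.9865 (leading, φ = -9.4°)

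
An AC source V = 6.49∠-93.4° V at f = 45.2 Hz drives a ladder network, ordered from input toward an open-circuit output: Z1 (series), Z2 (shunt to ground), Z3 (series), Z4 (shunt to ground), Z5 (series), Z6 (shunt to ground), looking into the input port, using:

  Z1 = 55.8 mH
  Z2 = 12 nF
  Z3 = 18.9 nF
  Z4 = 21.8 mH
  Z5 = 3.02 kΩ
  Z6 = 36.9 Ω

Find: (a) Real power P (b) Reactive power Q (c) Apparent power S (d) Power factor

Step 1 — Angular frequency: ω = 2π·f = 2π·45.2 = 284 rad/s.
Step 2 — Component impedances:
  Z1: Z = jωL = j·284·0.0558 = 0 + j15.85 Ω
  Z2: Z = 1/(jωC) = -j/(ω·C) = 0 - j2.934e+05 Ω
  Z3: Z = 1/(jωC) = -j/(ω·C) = 0 - j1.863e+05 Ω
  Z4: Z = jωL = j·284·0.0218 = 0 + j6.191 Ω
  Z5: Z = R = 3020 Ω
  Z6: Z = R = 36.9 Ω
Step 3 — Ladder network (open output): work backward from the far end, alternating series and parallel combinations. Z_in = 0.004691 - j1.139e+05 Ω = 1.139e+05∠-90.0° Ω.
Step 4 — Source phasor: V = 6.49∠-93.4° V = -0.3849 - j6.479 V.
Step 5 — Current: I = V / Z = 5.686e-05 - j3.378e-06 A = 5.696e-05∠-3.4° A.
Step 6 — Complex power: S = V·I* = 1.522e-11 - j0.0003697 VA.
Step 7 — Real power: P = Re(S) = 1.522e-11 W.
Step 8 — Reactive power: Q = Im(S) = -0.0003697 VAR.
Step 9 — Apparent power: |S| = 0.0003697 VA.
Step 10 — Power factor: PF = P/|S| = 4.117e-08 (leading).

(a) P = 1.522e-11 W  (b) Q = -0.0003697 VAR  (c) S = 0.0003697 VA  (d) PF = 4.117e-08 (leading)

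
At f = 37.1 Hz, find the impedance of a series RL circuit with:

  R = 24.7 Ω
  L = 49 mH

Step 1 — Angular frequency: ω = 2π·f = 2π·37.1 = 233.1 rad/s.
Step 2 — Component impedances:
  R: Z = R = 24.7 Ω
  L: Z = jωL = j·233.1·0.049 = 0 + j11.42 Ω
Step 3 — Series combination: Z_total = R + L = 24.7 + j11.42 Ω = 27.21∠24.8° Ω.

Z = 24.7 + j11.42 Ω = 27.21∠24.8° Ω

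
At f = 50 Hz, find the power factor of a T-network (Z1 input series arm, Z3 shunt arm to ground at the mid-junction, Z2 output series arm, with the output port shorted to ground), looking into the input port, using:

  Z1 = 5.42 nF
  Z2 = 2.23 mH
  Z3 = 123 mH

Step 1 — Angular frequency: ω = 2π·f = 2π·50 = 314.2 rad/s.
Step 2 — Component impedances:
  Z1: Z = 1/(jωC) = -j/(ω·C) = 0 - j5.873e+05 Ω
  Z2: Z = jωL = j·314.2·0.00223 = 0 + j0.7006 Ω
  Z3: Z = jωL = j·314.2·0.123 = 0 + j38.64 Ω
Step 3 — With the output port shorted to ground, the output series arm Z2 runs from the junction to ground; the shunt arm Z3 also runs from the junction to ground. They appear in parallel: Z3 || Z2 = 0 + j0.6881 Ω.
Step 4 — Series with input arm Z1: Z_in = Z1 + (Z3 || Z2) = 0 - j5.873e+05 Ω = 5.873e+05∠-90.0° Ω.
Step 5 — Power factor: PF = cos(φ) = Re(Z)/|Z| = 0/5.873e+05 = 0.
Step 6 — Type: Im(Z) = -5.873e+05 ⇒ leading (phase φ = -90.0°).

PF = 0 (leading, φ = -90.0°)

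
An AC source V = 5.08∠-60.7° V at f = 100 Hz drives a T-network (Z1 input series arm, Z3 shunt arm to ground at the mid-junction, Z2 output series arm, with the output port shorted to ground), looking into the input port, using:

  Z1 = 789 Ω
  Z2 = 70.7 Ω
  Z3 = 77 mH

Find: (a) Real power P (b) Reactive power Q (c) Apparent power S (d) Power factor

Step 1 — Angular frequency: ω = 2π·f = 2π·100 = 628.3 rad/s.
Step 2 — Component impedances:
  Z1: Z = R = 789 Ω
  Z2: Z = R = 70.7 Ω
  Z3: Z = jωL = j·628.3·0.077 = 0 + j48.38 Ω
Step 3 — With the output port shorted to ground, the output series arm Z2 runs from the junction to ground; the shunt arm Z3 also runs from the junction to ground. They appear in parallel: Z3 || Z2 = 22.55 + j32.95 Ω.
Step 4 — Series with input arm Z1: Z_in = Z1 + (Z3 || Z2) = 811.5 + j32.95 Ω = 812.2∠2.3° Ω.
Step 5 — Source phasor: V = 5.08∠-60.7° V = 2.486 - j4.43 V.
Step 6 — Current: I = V / Z = 0.002837 - j0.005574 A = 0.006254∠-63.0° A.
Step 7 — Complex power: S = V·I* = 0.03175 + j0.001289 VA.
Step 8 — Real power: P = Re(S) = 0.03175 W.
Step 9 — Reactive power: Q = Im(S) = 0.001289 VAR.
Step 10 — Apparent power: |S| = 0.03177 VA.
Step 11 — Power factor: PF = P/|S| = 0.9992 (lagging).

(a) P = 0.03175 W  (b) Q = 0.001289 VAR  (c) S = 0.03177 VA  (d) PF = 0.9992 (lagging)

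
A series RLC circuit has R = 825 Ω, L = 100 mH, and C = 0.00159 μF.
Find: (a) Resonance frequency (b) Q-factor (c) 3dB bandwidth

Step 1 — Resonance: ω₀ = 1/√(LC) = 1/√(0.1·1.59e-09) = 7.931e+04 rad/s.
Step 2 — f₀ = ω₀/(2π) = 1.262e+04 Hz.
Step 3 — Series Q: Q = ω₀L/R = 7.931e+04·0.1/825 = 9.613.
Step 4 — Bandwidth: Δω = ω₀/Q = 8250 rad/s; BW = Δω/(2π) = 1313 Hz.

(a) f₀ = 1.262e+04 Hz  (b) Q = 9.613  (c) BW = 1313 Hz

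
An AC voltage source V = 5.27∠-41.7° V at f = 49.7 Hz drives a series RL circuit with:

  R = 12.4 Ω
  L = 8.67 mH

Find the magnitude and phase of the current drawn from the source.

Step 1 — Angular frequency: ω = 2π·f = 2π·49.7 = 312.3 rad/s.
Step 2 — Component impedances:
  R: Z = R = 12.4 Ω
  L: Z = jωL = j·312.3·0.00867 = 0 + j2.707 Ω
Step 3 — Series combination: Z_total = R + L = 12.4 + j2.707 Ω = 12.69∠12.3° Ω.
Step 4 — Source phasor: V = 5.27∠-41.7° V = 3.935 - j3.506 V.
Step 5 — Ohm's law: I = V / Z_total = (3.935 - j3.506) / (12.4 + j2.707) = 0.244 - j0.336 A.
Step 6 — Convert to polar: |I| = 0.4152 A, ∠I = -54.0°.

I = 0.4152∠-54.0° A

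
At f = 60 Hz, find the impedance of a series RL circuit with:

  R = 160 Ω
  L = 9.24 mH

Step 1 — Angular frequency: ω = 2π·f = 2π·60 = 377 rad/s.
Step 2 — Component impedances:
  R: Z = R = 160 Ω
  L: Z = jωL = j·377·0.00924 = 0 + j3.483 Ω
Step 3 — Series combination: Z_total = R + L = 160 + j3.483 Ω = 160∠1.2° Ω.

Z = 160 + j3.483 Ω = 160∠1.2° Ω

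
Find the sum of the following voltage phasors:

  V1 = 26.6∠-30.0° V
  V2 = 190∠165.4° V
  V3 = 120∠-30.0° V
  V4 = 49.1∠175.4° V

Step 1 — Convert each phasor to rectangular form:
  V1 = 26.6·(cos(-30.0°) + j·sin(-30.0°)) = 23.04 - j13.3 V
  V2 = 190·(cos(165.4°) + j·sin(165.4°)) = -183.9 + j47.89 V
  V3 = 120·(cos(-30.0°) + j·sin(-30.0°)) = 103.9 - j60 V
  V4 = 49.1·(cos(175.4°) + j·sin(175.4°)) = -48.94 + j3.938 V
Step 2 — Sum components: V_total = -105.8 - j21.47 V.
Step 3 — Convert to polar: |V_total| = 108 V, ∠V_total = -168.5°.

V_total = 108∠-168.5° V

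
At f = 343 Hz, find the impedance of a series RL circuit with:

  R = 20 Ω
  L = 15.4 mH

Step 1 — Angular frequency: ω = 2π·f = 2π·343 = 2155 rad/s.
Step 2 — Component impedances:
  R: Z = R = 20 Ω
  L: Z = jωL = j·2155·0.0154 = 0 + j33.19 Ω
Step 3 — Series combination: Z_total = R + L = 20 + j33.19 Ω = 38.75∠58.9° Ω.

Z = 20 + j33.19 Ω = 38.75∠58.9° Ω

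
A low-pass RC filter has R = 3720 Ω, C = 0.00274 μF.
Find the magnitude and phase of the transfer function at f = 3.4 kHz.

Step 1 — Angular frequency: ω = 2π·3400 = 2.136e+04 rad/s.
Step 2 — Transfer function: H(jω) = 1/(1 + jωRC).
Step 3 — Denominator: 1 + jωRC = 1 + j·2.136e+04·3720·2.74e-09 = 1 + j0.2177.
Step 4 — H = 0.9547 - j0.2079.
Step 5 — Magnitude: |H| = 0.9771 (-0.2 dB); phase: φ = -12.3°.

|H| = 0.9771 (-0.2 dB), φ = -12.3°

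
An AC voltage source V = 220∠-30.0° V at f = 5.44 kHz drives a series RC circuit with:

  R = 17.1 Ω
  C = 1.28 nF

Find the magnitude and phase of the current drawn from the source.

Step 1 — Angular frequency: ω = 2π·f = 2π·5440 = 3.418e+04 rad/s.
Step 2 — Component impedances:
  R: Z = R = 17.1 Ω
  C: Z = 1/(jωC) = -j/(ω·C) = 0 - j2.286e+04 Ω
Step 3 — Series combination: Z_total = R + C = 17.1 - j2.286e+04 Ω = 2.286e+04∠-90.0° Ω.
Step 4 — Source phasor: V = 220∠-30.0° V = 190.5 - j110 V.
Step 5 — Ohm's law: I = V / Z_total = (190.5 - j110) / (17.1 - j2.286e+04) = 0.004819 + j0.008332 A.
Step 6 — Convert to polar: |I| = 0.009625 A, ∠I = 60.0°.

I = 0.009625∠60.0° A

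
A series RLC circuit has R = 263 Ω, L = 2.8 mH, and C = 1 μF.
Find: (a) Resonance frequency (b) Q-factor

Step 1 — Resonance condition Im(Z)=0 gives ω₀ = 1/√(LC).
Step 2 — ω₀ = 1/√(0.0028·1e-06) = 1.89e+04 rad/s.
Step 3 — f₀ = ω₀/(2π) = 3008 Hz.
Step 4 — Series Q: Q = ω₀L/R = 1.89e+04·0.0028/263 = 0.2012.

(a) f₀ = 3008 Hz  (b) Q = 0.2012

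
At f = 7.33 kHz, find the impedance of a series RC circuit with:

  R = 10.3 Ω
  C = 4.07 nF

Step 1 — Angular frequency: ω = 2π·f = 2π·7330 = 4.606e+04 rad/s.
Step 2 — Component impedances:
  R: Z = R = 10.3 Ω
  C: Z = 1/(jωC) = -j/(ω·C) = 0 - j5335 Ω
Step 3 — Series combination: Z_total = R + C = 10.3 - j5335 Ω = 5335∠-89.9° Ω.

Z = 10.3 - j5335 Ω = 5335∠-89.9° Ω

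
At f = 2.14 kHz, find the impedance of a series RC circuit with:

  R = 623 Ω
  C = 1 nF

Step 1 — Angular frequency: ω = 2π·f = 2π·2140 = 1.345e+04 rad/s.
Step 2 — Component impedances:
  R: Z = R = 623 Ω
  C: Z = 1/(jωC) = -j/(ω·C) = 0 - j7.437e+04 Ω
Step 3 — Series combination: Z_total = R + C = 623 - j7.437e+04 Ω = 7.437e+04∠-89.5° Ω.

Z = 623 - j7.437e+04 Ω = 7.437e+04∠-89.5° Ω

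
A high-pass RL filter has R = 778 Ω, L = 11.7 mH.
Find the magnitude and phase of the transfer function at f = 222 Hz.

Step 1 — Angular frequency: ω = 2π·222 = 1395 rad/s.
Step 2 — Transfer function: H(jω) = jωL/(R + jωL).
Step 3 — Numerator jωL = j·16.32; denominator R + jωL = 778 + j16.32.
Step 4 — H = 0.0004398 + j0.02097.
Step 5 — Magnitude: |H| = 0.02097 (-33.6 dB); phase: φ = 88.8°.

|H| = 0.02097 (-33.6 dB), φ = 88.8°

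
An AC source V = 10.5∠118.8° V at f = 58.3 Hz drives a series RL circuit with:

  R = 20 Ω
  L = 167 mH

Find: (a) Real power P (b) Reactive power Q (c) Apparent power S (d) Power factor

Step 1 — Angular frequency: ω = 2π·f = 2π·58.3 = 366.3 rad/s.
Step 2 — Component impedances:
  R: Z = R = 20 Ω
  L: Z = jωL = j·366.3·0.167 = 0 + j61.17 Ω
Step 3 — Series combination: Z_total = R + L = 20 + j61.17 Ω = 64.36∠71.9° Ω.
Step 4 — Source phasor: V = 10.5∠118.8° V = -5.058 + j9.201 V.
Step 5 — Current: I = V / Z = 0.1115 + j0.1191 A = 0.1631∠46.9° A.
Step 6 — Complex power: S = V·I* = 0.5323 + j1.628 VA.
Step 7 — Real power: P = Re(S) = 0.5323 W.
Step 8 — Reactive power: Q = Im(S) = 1.628 VAR.
Step 9 — Apparent power: |S| = 1.713 VA.
Step 10 — Power factor: PF = P/|S| = 0.3108 (lagging).

(a) P = 0.5323 W  (b) Q = 1.628 VAR  (c) S = 1.713 VA  (d) PF = 0.3108 (lagging)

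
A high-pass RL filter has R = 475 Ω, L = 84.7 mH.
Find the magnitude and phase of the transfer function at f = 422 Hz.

Step 1 — Angular frequency: ω = 2π·422 = 2652 rad/s.
Step 2 — Transfer function: H(jω) = jωL/(R + jωL).
Step 3 — Numerator jωL = j·224.6; denominator R + jωL = 475 + j224.6.
Step 4 — H = 0.1827 + j0.3864.
Step 5 — Magnitude: |H| = 0.4274 (-7.4 dB); phase: φ = 64.7°.

|H| = 0.4274 (-7.4 dB), φ = 64.7°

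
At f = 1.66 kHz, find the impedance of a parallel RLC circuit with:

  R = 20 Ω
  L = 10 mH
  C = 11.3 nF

Step 1 — Angular frequency: ω = 2π·f = 2π·1660 = 1.043e+04 rad/s.
Step 2 — Component impedances:
  R: Z = R = 20 Ω
  L: Z = jωL = j·1.043e+04·0.01 = 0 + j104.3 Ω
  C: Z = 1/(jωC) = -j/(ω·C) = 0 - j8485 Ω
Step 3 — Parallel combination: 1/Z_total = 1/R + 1/L + 1/C; Z_total = 19.31 + j3.657 Ω = 19.65∠10.7° Ω.

Z = 19.31 + j3.657 Ω = 19.65∠10.7° Ω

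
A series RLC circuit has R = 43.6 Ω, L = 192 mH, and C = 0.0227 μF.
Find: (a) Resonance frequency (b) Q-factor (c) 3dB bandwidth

Step 1 — Resonance: ω₀ = 1/√(LC) = 1/√(0.192·2.27e-08) = 1.515e+04 rad/s.
Step 2 — f₀ = ω₀/(2π) = 2411 Hz.
Step 3 — Series Q: Q = ω₀L/R = 1.515e+04·0.192/43.6 = 66.7.
Step 4 — Bandwidth: Δω = ω₀/Q = 227.1 rad/s; BW = Δω/(2π) = 36.14 Hz.

(a) f₀ = 2411 Hz  (b) Q = 66.7  (c) BW = 36.14 Hz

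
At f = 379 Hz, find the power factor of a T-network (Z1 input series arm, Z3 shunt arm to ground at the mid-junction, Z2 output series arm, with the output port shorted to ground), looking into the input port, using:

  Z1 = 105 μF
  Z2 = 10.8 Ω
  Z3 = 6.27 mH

Step 1 — Angular frequency: ω = 2π·f = 2π·379 = 2381 rad/s.
Step 2 — Component impedances:
  Z1: Z = 1/(jωC) = -j/(ω·C) = 0 - j3.999 Ω
  Z2: Z = R = 10.8 Ω
  Z3: Z = jωL = j·2381·0.00627 = 0 + j14.93 Ω
Step 3 — With the output port shorted to ground, the output series arm Z2 runs from the junction to ground; the shunt arm Z3 also runs from the junction to ground. They appear in parallel: Z3 || Z2 = 7.09 + j5.129 Ω.
Step 4 — Series with input arm Z1: Z_in = Z1 + (Z3 || Z2) = 7.09 + j1.129 Ω = 7.18∠9.0° Ω.
Step 5 — Power factor: PF = cos(φ) = Re(Z)/|Z| = 7.0903/7.17966 = 0.9876.
Step 6 — Type: Im(Z) = 1.129 ⇒ lagging (phase φ = 9.0°).

PF = 0.9876 (lagging, φ = 9.0°)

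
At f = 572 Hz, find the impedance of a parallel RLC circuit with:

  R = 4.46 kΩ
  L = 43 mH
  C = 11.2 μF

Step 1 — Angular frequency: ω = 2π·f = 2π·572 = 3594 rad/s.
Step 2 — Component impedances:
  R: Z = R = 4460 Ω
  L: Z = jωL = j·3594·0.043 = 0 + j154.5 Ω
  C: Z = 1/(jωC) = -j/(ω·C) = 0 - j24.84 Ω
Step 3 — Parallel combination: 1/Z_total = 1/R + 1/L + 1/C; Z_total = 0.1965 - j29.6 Ω = 29.6∠-89.6° Ω.

Z = 0.1965 - j29.6 Ω = 29.6∠-89.6° Ω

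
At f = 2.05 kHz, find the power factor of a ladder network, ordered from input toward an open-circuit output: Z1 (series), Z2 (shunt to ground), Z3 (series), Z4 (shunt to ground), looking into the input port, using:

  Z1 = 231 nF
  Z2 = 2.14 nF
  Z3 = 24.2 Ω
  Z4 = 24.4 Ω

Step 1 — Angular frequency: ω = 2π·f = 2π·2050 = 1.288e+04 rad/s.
Step 2 — Component impedances:
  Z1: Z = 1/(jωC) = -j/(ω·C) = 0 - j336.1 Ω
  Z2: Z = 1/(jωC) = -j/(ω·C) = 0 - j3.628e+04 Ω
  Z3: Z = R = 24.2 Ω
  Z4: Z = R = 24.4 Ω
Step 3 — Ladder network (open output): work backward from the far end, alternating series and parallel combinations. Z_in = 48.6 - j336.2 Ω = 339.6∠-81.8° Ω.
Step 4 — Power factor: PF = cos(φ) = Re(Z)/|Z| = 48.6/339.6 = 0.1431.
Step 5 — Type: Im(Z) = -336.2 ⇒ leading (phase φ = -81.8°).

PF = 0.1431 (leading, φ = -81.8°)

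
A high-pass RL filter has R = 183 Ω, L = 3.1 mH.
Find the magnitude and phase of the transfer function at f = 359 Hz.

Step 1 — Angular frequency: ω = 2π·359 = 2256 rad/s.
Step 2 — Transfer function: H(jω) = jωL/(R + jωL).
Step 3 — Numerator jωL = j·6.993; denominator R + jωL = 183 + j6.993.
Step 4 — H = 0.001458 + j0.03815.
Step 5 — Magnitude: |H| = 0.03818 (-28.4 dB); phase: φ = 87.8°.

|H| = 0.03818 (-28.4 dB), φ = 87.8°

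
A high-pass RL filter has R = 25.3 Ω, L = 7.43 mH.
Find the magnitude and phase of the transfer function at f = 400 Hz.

Step 1 — Angular frequency: ω = 2π·400 = 2513 rad/s.
Step 2 — Transfer function: H(jω) = jωL/(R + jωL).
Step 3 — Numerator jωL = j·18.67; denominator R + jωL = 25.3 + j18.67.
Step 4 — H = 0.3527 + j0.4778.
Step 5 — Magnitude: |H| = 0.5938 (-4.5 dB); phase: φ = 53.6°.

|H| = 0.5938 (-4.5 dB), φ = 53.6°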